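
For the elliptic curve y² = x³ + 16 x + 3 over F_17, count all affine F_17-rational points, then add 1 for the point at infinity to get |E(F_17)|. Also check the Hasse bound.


Affine points = {(2, 3), (2, 14), (5, 2), (5, 15), (6, 3), (6, 14), (7, 4), (7, 13), (9, 3), (9, 14), (12, 6), (12, 11), (14, 8), (14, 9)}; affine count = 14; |E(F_17)| = 15.

Discriminant check: Δ ∝ 4a³ + 27b² = 4·16³ + 27·3² = 4·4096 + 27·9 ≡ 1 (mod 17). Nonzero ⇒ E is nonsingular.
For each x ∈ F_17, compute rhs = x³ + 16·x + 3 mod 17, then count y ∈ F_17 with y² ≡ rhs.
  x = 0: rhs = 3, matching y values: none (0 points).
  x = 1: rhs = 3, matching y values: none (0 points).
  x = 2: rhs = 9, matching y values: 3, 14 (2 points).
  x = 3: rhs = 10, matching y values: none (0 points).
  x = 4: rhs = 12, matching y values: none (0 points).
  x = 5: rhs = 4, matching y values: 2, 15 (2 points).
  x = 6: rhs = 9, matching y values: 3, 14 (2 points).
  x = 7: rhs = 16, matching y values: 4, 13 (2 points).
  x = 8: rhs = 14, matching y values: none (0 points).
  x = 9: rhs = 9, matching y values: 3, 14 (2 points).
  x = 10: rhs = 7, matching y values: none (0 points).
  x = 11: rhs = 14, matching y values: none (0 points).
  x = 12: rhs = 2, matching y values: 6, 11 (2 points).
  x = 13: rhs = 11, matching y values: none (0 points).
  x = 14: rhs = 13, matching y values: 8, 9 (2 points).
  x = 15: rhs = 14, matching y values: none (0 points).
  x = 16: rhs = 3, matching y values: none (0 points).
Total affine count: 14.
Full point count |E(F_17)| = 14 + 1 = 15.
Hasse bound: |15 − (17+1)| = |-3| = 3 ≤ 2√17 ≈ 8.2462 ✓.


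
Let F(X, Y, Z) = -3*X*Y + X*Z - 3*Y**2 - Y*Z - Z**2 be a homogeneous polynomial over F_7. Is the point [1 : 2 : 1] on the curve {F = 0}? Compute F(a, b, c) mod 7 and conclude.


F(1,2,1) ≡ 1 (mod 7); P is NOT on the curve.

Evaluate F(1, 2, 1) term-by-term (mod 7).
  -3*X*Y ↦ -3·1·2·1 = -6
  X*Z ↦ 1·1·1·1 = 1
  -3*Y**2 ↦ -3·1·4·1 = -12
  -Y*Z ↦ -1·1·2·1 = -2
  -Z**2 ↦ -1·1·1·1 = -1
Sum: F(1, 2, 1) = (-6) + (1) + (-12) + (-2) + (-1) = -20.
Reducing mod 7: -20 ≡ 1 (mod 7).
Since F(a, b, c) ≡ 1 ≠ 0 (mod 7), P does NOT lie on the curve.


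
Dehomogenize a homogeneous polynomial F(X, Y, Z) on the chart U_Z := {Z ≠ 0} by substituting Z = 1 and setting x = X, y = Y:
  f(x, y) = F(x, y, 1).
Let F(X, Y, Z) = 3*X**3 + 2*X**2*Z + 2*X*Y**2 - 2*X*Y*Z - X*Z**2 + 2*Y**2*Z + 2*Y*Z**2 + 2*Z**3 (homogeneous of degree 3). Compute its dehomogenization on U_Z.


f(x, y) = 3*x**3 + 2*x**2 + 2*x*y**2 - 2*x*y - x + 2*y**2 + 2*y + 2

On U_Z we set Z = 1. Each monomial c·X^i·Y^j·Z^k in F becomes c·x^i·y^j·1^k = c·x^i·y^j.
Substituting Z = 1: F(X, Y, 1) = 3*x**3 + 2*x**2 + 2*x*y**2 - 2*x*y - x + 2*y**2 + 2*y + 2.
Note: deg(f) ≤ deg(F) = 3; strict inequality happens when F is divisible by Z (lost terms).


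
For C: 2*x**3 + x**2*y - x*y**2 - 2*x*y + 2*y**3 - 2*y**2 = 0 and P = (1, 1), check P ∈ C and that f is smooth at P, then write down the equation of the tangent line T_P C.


Tangent line at P: 5*x - y - 4 = 0.

Step 1: f(1, 1) = 0, so P lies on C.
Step 2: partial derivatives
  f_x(x, y) = 6*x**2 + 2*x*y - y**2 - 2*y, f_y(x, y) = x**2 - 2*x*y - 2*x + 6*y**2 - 4*y.
  f_x(P) = 5, f_y(P) = -1 (gradient nonzero, so P is smooth).
Step 3: tangent line at P: 5·(x − 1) + -1·(y − 1) = 0.
Expanding: 5*x - y - 4 = 0.


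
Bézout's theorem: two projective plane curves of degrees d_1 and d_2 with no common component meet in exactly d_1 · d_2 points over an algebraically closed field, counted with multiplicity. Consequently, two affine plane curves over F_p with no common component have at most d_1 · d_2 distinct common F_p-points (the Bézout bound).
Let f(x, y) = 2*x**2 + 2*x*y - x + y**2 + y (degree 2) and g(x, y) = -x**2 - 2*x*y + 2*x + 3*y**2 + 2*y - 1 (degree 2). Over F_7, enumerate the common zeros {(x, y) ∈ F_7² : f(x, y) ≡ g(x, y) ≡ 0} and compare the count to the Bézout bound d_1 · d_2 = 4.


Common zeros: {(0, 6), (5, 4)}; count = 2; Bézout bound = 4.

deg(f) = 2, deg(g) = 2, so Bézout bound = 4.
Scan x ∈ F_7. For each x, list the y ∈ F_7 with f(x, y) ≡ 0 and those with g(x, y) ≡ 0 (mod 7); the common zeros in that column are the intersection.
  x = 0: f ≡ 0 at y ∈ {0, 6}; g ≡ 0 at y ∈ {5, 6}; common: {6}.
  x = 1: f ≡ 0 at y ∈ ∅; g ≡ 0 at y ∈ {0}; common: ∅.
  x = 2: f ≡ 0 at y ∈ {4, 5}; g ≡ 0 at y ∈ {1, 2}; common: ∅.
  x = 3: f ≡ 0 at y ∈ ∅; g ≡ 0 at y ∈ {2, 4}; common: ∅.
  x = 4: f ≡ 0 at y ∈ {0, 5}; g ≡ 0 at y ∈ {3, 6}; common: ∅.
  x = 5: f ≡ 0 at y ∈ {4, 6}; g ≡ 0 at y ∈ {1, 4}; common: {4}.
  x = 6: f ≡ 0 at y ∈ ∅; g ≡ 0 at y ∈ {3, 5}; common: ∅.
Collecting: common zeros = {(0, 6), (5, 4)}, so the count is 2.
Comparison with the Bézout bound: 2 ≤ 4 = deg(f)·deg(g), as expected for curves with no common component (the affine F_7-count falls short of the bound because intersections may lie at infinity, over extension fields, or carry multiplicity).


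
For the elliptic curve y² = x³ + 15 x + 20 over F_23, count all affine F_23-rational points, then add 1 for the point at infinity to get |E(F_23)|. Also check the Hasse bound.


Affine points = {(1, 6), (1, 17), (2, 9), (2, 14), (3, 0), (4, 11), (4, 12), (5, 6), (5, 17), (6, 2), (6, 21), (7, 10), (7, 13), (8, 10), (8, 13), (15, 3), (15, 20), (16, 3), (16, 20), (17, 6), (17, 17), (18, 2), (18, 21), (22, 2), (22, 21)}; affine count = 25; |E(F_23)| = 26.

Discriminant check: Δ ∝ 4a³ + 27b² = 4·15³ + 27·20² = 4·3375 + 27·400 ≡ 12 (mod 23). Nonzero ⇒ E is nonsingular.
For each x ∈ F_23, compute rhs = x³ + 15·x + 20 mod 23, then count y ∈ F_23 with y² ≡ rhs.
  x = 0: rhs = 20, matching y values: none (0 points).
  x = 1: rhs = 13, matching y values: 6, 17 (2 points).
  x = 2: rhs = 12, matching y values: 9, 14 (2 points).
  x = 3: rhs = 0, matching y values: 0 (1 points).
  x = 4: rhs = 6, matching y values: 11, 12 (2 points).
  x = 5: rhs = 13, matching y values: 6, 17 (2 points).
  x = 6: rhs = 4, matching y values: 2, 21 (2 points).
  x = 7: rhs = 8, matching y values: 10, 13 (2 points).
  x = 8: rhs = 8, matching y values: 10, 13 (2 points).
  x = 9: rhs = 10, matching y values: none (0 points).
  x = 10: rhs = 20, matching y values: none (0 points).
  x = 11: rhs = 21, matching y values: none (0 points).
  x = 12: rhs = 19, matching y values: none (0 points).
  x = 13: rhs = 20, matching y values: none (0 points).
  x = 14: rhs = 7, matching y values: none (0 points).
  x = 15: rhs = 9, matching y values: 3, 20 (2 points).
  x = 16: rhs = 9, matching y values: 3, 20 (2 points).
  x = 17: rhs = 13, matching y values: 6, 17 (2 points).
  x = 18: rhs = 4, matching y values: 2, 21 (2 points).
  x = 19: rhs = 11, matching y values: none (0 points).
  x = 20: rhs = 17, matching y values: none (0 points).
  x = 21: rhs = 5, matching y values: none (0 points).
  x = 22: rhs = 4, matching y values: 2, 21 (2 points).
Total affine count: 25.
Full point count |E(F_23)| = 25 + 1 = 26.
Hasse bound: |26 − (23+1)| = |2| = 2 ≤ 2√23 ≈ 9.5917 ✓.


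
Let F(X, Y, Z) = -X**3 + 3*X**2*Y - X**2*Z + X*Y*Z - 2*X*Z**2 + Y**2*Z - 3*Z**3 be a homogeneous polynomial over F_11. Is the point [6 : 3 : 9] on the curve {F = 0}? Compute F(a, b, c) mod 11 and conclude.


F(6,3,9) ≡ 3 (mod 11); P is NOT on the curve.

Evaluate F(6, 3, 9) term-by-term (mod 11).
  -X**3 ↦ -1·216·1·1 = -216
  3*X**2*Y ↦ 3·36·3·1 = 324
  -X**2*Z ↦ -1·36·1·9 = -324
  X*Y*Z ↦ 1·6·3·9 = 162
  -2*X*Z**2 ↦ -2·6·1·81 = -972
  Y**2*Z ↦ 1·1·9·9 = 81
  -3*Z**3 ↦ -3·1·1·729 = -2187
Sum: F(6, 3, 9) = (-216) + (324) + (-324) + (162) + (-972) + (81) + (-2187) = -3132.
Reducing mod 11: -3132 ≡ 3 (mod 11).
Since F(a, b, c) ≡ 3 ≠ 0 (mod 11), P does NOT lie on the curve.


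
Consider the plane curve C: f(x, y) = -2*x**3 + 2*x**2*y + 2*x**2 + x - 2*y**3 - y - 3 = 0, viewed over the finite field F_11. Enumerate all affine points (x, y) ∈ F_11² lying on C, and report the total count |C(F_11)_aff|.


Affine F_11-points: {(0, 10), (2, 2), (3, 8), (4, 1), (4, 4), (4, 6), (5, 0), (6, 2), (6, 3), (6, 6), (8, 0), (8, 5), (8, 6), (10, 0)}; count = 14.

For each of the 121 pairs (x, y) ∈ F_11², evaluate f(x, y) mod 11. Record the zeros.
  x = 0: [0↦8, 1↦5, 2↦1, 3↦6, 4↦8, 5↦6, 6↦10, 7↦8, 8↦10, 9↦4, 10↦0]  zeros at y ∈ {10}
  x = 1: [0↦9, 1↦8, 2↦6, 3↦2, 4↦6, 5↦6, 6↦1, 7↦1, 8↦5, 9↦1, 10↦10]  zeros at y ∈ ∅
  x = 2: [0↦2, 1↦7, 2↦0, 3↦2, 4↦1, 5↦7, 6↦8, 7↦3, 8↦2, 9↦4, 10↦8]  zeros at y ∈ {2}
  x = 3: [0↦8, 1↦1, 2↦4, 3↦5, 4↦3, 5↦8, 6↦8, 7↦2, 8↦0, 9↦1, 10↦4]  zeros at y ∈ {8}
  x = 4: [0↦4, 1↦0, 2↦6, 3↦10, 4↦0, 5↦8, 6↦0, 7↦8, 8↦9, 9↦2, 10↦8]  zeros at y ∈ {1, 4, 6}
  x = 5: [0↦0, 1↦3, 2↦5, 3↦5, 4↦2, 5↦6, 6↦5, 7↦9, 8↦6, 9↦6, 10↦8]  zeros at y ∈ {0}
  x = 6: [0↦6, 1↦9, 2↦0, 3↦0, 4↦8, 5↦1, 6↦0, 7↦4, 8↦1, 9↦1, 10↦3]  zeros at y ∈ {2, 3, 6}
  x = 7: [0↦10, 1↦6, 2↦1, 3↦5, 4↦6, 5↦3, 6↦6, 7↦3, 8↦4, 9↦8, 10↦3]  zeros at y ∈ ∅
  x = 8: [0↦0, 1↦4, 2↦7, 3↦8, 4↦6, 5↦0, 6↦0, 7↦5, 8↦3, 9↦4, 10↦7]  zeros at y ∈ {0, 5, 6}
  x = 9: [0↦8, 1↦2, 2↦6, 3↦8, 4↦7, 5↦2, 6↦3, 7↦9, 8↦8, 9↦10, 10↦3]  zeros at y ∈ ∅
  x = 10: [0↦0, 1↦10, 2↦8, 3↦4, 4↦8, 5↦8, 6↦3, 7↦3, 8↦7, 9↦3, 10↦1]  zeros at y ∈ {0}
Collecting zeros: affine points = {(0, 10), (2, 2), (3, 8), (4, 1), (4, 4), (4, 6), (5, 0), (6, 2), (6, 3), (6, 6), (8, 0), (8, 5), (8, 6), (10, 0)}.
Total count |C(F_11)_aff| = 14.


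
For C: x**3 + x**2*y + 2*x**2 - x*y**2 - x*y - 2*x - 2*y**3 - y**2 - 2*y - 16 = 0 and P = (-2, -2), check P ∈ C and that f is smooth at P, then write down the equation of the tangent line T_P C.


Tangent line at P: 8*x - 24*y - 32 = 0.

Step 1: f(-2, -2) = 0, so P lies on C.
Step 2: partial derivatives
  f_x(x, y) = 3*x**2 + 2*x*y + 4*x - y**2 - y - 2, f_y(x, y) = x**2 - 2*x*y - x - 6*y**2 - 2*y - 2.
  f_x(P) = 8, f_y(P) = -24 (gradient nonzero, so P is smooth).
Step 3: tangent line at P: 8·(x − -2) + -24·(y − -2) = 0.
Expanding: 8*x - 24*y - 32 = 0.


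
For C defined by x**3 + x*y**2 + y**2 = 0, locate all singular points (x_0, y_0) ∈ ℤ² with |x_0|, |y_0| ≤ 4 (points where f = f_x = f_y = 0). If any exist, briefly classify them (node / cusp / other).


Singular points: {(0, 0)}; classification: cusp.

Compute partial derivatives:
  f_x = 3*x**2 + y**2.
  f_y = 2*x*y + 2*y.
Scan x_0 ∈ {−4, ..., 4}. For each x_0, f_y(x_0, y) is a polynomial in y; find its integer roots y ∈ {−4, ..., 4}, then test f_x and f at those candidates.
  x = -4: f_y(-4, y) = -6*y; vanishes at y ∈ {0}. (-4, 0): f_x = 48 ≠ 0.
  x = -3: f_y(-3, y) = -4*y; vanishes at y ∈ {0}. (-3, 0): f_x = 27 ≠ 0.
  x = -2: f_y(-2, y) = -2*y; vanishes at y ∈ {0}. (-2, 0): f_x = 12 ≠ 0.
  x = -1: f_y(-1, y) = 0; vanishes at y ∈ {-4, -3, -2, -1, 0, 1, 2, 3, 4}. (-1, -4): f_x = 19 ≠ 0; (-1, -3): f_x = 12 ≠ 0; (-1, -2): f_x = 7 ≠ 0; (-1, -1): f_x = 4 ≠ 0; (-1, 0): f_x = 3 ≠ 0; (-1, 1): f_x = 4 ≠ 0; (-1, 2): f_x = 7 ≠ 0; (-1, 3): f_x = 12 ≠ 0; (-1, 4): f_x = 19 ≠ 0.
  x = 0: f_y(0, y) = 2*y; vanishes at y ∈ {0}. (0, 0): f_x = 0, f = 0 — SINGULAR.
  x = 1: f_y(1, y) = 4*y; vanishes at y ∈ {0}. (1, 0): f_x = 3 ≠ 0.
  x = 2: f_y(2, y) = 6*y; vanishes at y ∈ {0}. (2, 0): f_x = 12 ≠ 0.
  x = 3: f_y(3, y) = 8*y; vanishes at y ∈ {0}. (3, 0): f_x = 27 ≠ 0.
  x = 4: f_y(4, y) = 10*y; vanishes at y ∈ {0}. (4, 0): f_x = 48 ≠ 0.
Only singular point on the grid: (0, 0).
Classify: substitute x = 0 + u, y = 0 + v and expand: f = u**3 + u*v**2 + v**2.
No constant or linear terms (consistent with a singular point). Quadratic part: v**2. Cubic part: u**3 + u*v**2.
The quadratic part v**2 is a perfect square, so there is a single (double) tangent line v = 0, i.e. y = 0. Restricting the cubic part to that line (v = 0) leaves u**3 ≠ 0, so f is not divisible by v and the branch is v² ≈ -u**3 to lowest order — this is a cusp.
Classification: cusp.


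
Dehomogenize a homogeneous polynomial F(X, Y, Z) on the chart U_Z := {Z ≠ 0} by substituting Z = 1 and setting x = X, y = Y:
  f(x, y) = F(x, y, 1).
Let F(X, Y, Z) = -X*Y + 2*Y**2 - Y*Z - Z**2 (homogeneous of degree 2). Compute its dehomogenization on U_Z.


f(x, y) = -x*y + 2*y**2 - y - 1

On U_Z we set Z = 1. Each monomial c·X^i·Y^j·Z^k in F becomes c·x^i·y^j·1^k = c·x^i·y^j.
Substituting Z = 1: F(X, Y, 1) = -x*y + 2*y**2 - y - 1.
Note: deg(f) ≤ deg(F) = 2; strict inequality happens when F is divisible by Z (lost terms).


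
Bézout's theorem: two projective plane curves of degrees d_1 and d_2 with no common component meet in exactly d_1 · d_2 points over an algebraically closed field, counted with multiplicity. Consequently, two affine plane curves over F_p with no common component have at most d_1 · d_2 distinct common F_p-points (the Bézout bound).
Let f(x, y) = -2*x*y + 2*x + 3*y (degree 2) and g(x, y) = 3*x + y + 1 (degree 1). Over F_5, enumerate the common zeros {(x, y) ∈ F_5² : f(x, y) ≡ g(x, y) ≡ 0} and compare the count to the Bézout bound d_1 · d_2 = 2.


Common zeros: ∅; count = 0; Bézout bound = 2.

deg(f) = 2, deg(g) = 1, so Bézout bound = 2.
Scan x ∈ F_5. For each x, list the y ∈ F_5 with f(x, y) ≡ 0 and those with g(x, y) ≡ 0 (mod 5); the common zeros in that column are the intersection.
  x = 0: f ≡ 0 at y ∈ {0}; g ≡ 0 at y ∈ {4}; common: ∅.
  x = 1: f ≡ 0 at y ∈ {3}; g ≡ 0 at y ∈ {1}; common: ∅.
  x = 2: f ≡ 0 at y ∈ {4}; g ≡ 0 at y ∈ {3}; common: ∅.
  x = 3: f ≡ 0 at y ∈ {2}; g ≡ 0 at y ∈ {0}; common: ∅.
  x = 4: f ≡ 0 at y ∈ ∅; g ≡ 0 at y ∈ {2}; common: ∅.
Collecting: common zeros = ∅, so the count is 0.
Comparison with the Bézout bound: 0 ≤ 2 = deg(f)·deg(g), as expected for curves with no common component (the affine F_5-count falls short of the bound because intersections may lie at infinity, over extension fields, or carry multiplicity).


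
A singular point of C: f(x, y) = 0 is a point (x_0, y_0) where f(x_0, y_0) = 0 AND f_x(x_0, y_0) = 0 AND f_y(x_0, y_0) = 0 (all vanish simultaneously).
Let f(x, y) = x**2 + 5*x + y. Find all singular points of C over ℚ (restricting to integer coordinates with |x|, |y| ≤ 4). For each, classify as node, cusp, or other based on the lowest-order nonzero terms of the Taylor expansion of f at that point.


No singular points in the scanned grid; C is smooth there.

Compute partial derivatives:
  f_x = 2*x + 5.
  f_y = 1.
f_y = 1 is a nonzero constant, so f_y never vanishes: no point (x, y) can satisfy f = f_x = f_y = 0. In particular no (x, y) ∈ {−4, ..., 4}² is singular; the curve is smooth.


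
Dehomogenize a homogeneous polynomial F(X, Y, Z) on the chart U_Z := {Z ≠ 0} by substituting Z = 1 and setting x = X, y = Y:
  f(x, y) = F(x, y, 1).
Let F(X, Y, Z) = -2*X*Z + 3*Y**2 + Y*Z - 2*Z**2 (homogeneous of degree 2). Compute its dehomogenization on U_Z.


f(x, y) = -2*x + 3*y**2 + y - 2

On U_Z we set Z = 1. Each monomial c·X^i·Y^j·Z^k in F becomes c·x^i·y^j·1^k = c·x^i·y^j.
Substituting Z = 1: F(X, Y, 1) = -2*x + 3*y**2 + y - 2.
Note: deg(f) ≤ deg(F) = 2; strict inequality happens when F is divisible by Z (lost terms).


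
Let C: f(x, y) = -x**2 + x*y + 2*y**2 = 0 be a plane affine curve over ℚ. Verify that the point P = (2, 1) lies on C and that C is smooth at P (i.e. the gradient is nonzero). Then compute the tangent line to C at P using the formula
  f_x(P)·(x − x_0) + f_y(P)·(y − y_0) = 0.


Tangent line at P: -3*x + 6*y = 0.

Step 1: f(2, 1) = 0, so P lies on C.
Step 2: partial derivatives
  f_x(x, y) = -2*x + y, f_y(x, y) = x + 4*y.
  f_x(P) = -3, f_y(P) = 6 (gradient nonzero, so P is smooth).
Step 3: tangent line at P: -3·(x − 2) + 6·(y − 1) = 0.
Expanding: -3*x + 6*y = 0.


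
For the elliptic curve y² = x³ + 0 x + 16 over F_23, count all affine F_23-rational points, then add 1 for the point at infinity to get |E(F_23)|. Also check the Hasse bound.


Affine points = {(0, 4), (0, 19), (2, 1), (2, 22), (5, 7), (5, 16), (6, 5), (6, 18), (9, 3), (9, 20), (10, 2), (10, 21), (11, 6), (11, 17), (14, 0), (16, 8), (16, 15), (18, 11), (18, 12), (20, 9), (20, 14), (21, 10), (21, 13)}; affine count = 23; |E(F_23)| = 24.

Discriminant check: Δ ∝ 4a³ + 27b² = 4·0³ + 27·16² = 4·0 + 27·256 ≡ 12 (mod 23). Nonzero ⇒ E is nonsingular.
For each x ∈ F_23, compute rhs = x³ + 0·x + 16 mod 23, then count y ∈ F_23 with y² ≡ rhs.
  x = 0: rhs = 16, matching y values: 4, 19 (2 points).
  x = 1: rhs = 17, matching y values: none (0 points).
  x = 2: rhs = 1, matching y values: 1, 22 (2 points).
  x = 3: rhs = 20, matching y values: none (0 points).
  x = 4: rhs = 11, matching y values: none (0 points).
  x = 5: rhs = 3, matching y values: 7, 16 (2 points).
  x = 6: rhs = 2, matching y values: 5, 18 (2 points).
  x = 7: rhs = 14, matching y values: none (0 points).
  x = 8: rhs = 22, matching y values: none (0 points).
  x = 9: rhs = 9, matching y values: 3, 20 (2 points).
  x = 10: rhs = 4, matching y values: 2, 21 (2 points).
  x = 11: rhs = 13, matching y values: 6, 17 (2 points).
  x = 12: rhs = 19, matching y values: none (0 points).
  x = 13: rhs = 5, matching y values: none (0 points).
  x = 14: rhs = 0, matching y values: 0 (1 points).
  x = 15: rhs = 10, matching y values: none (0 points).
  x = 16: rhs = 18, matching y values: 8, 15 (2 points).
  x = 17: rhs = 7, matching y values: none (0 points).
  x = 18: rhs = 6, matching y values: 11, 12 (2 points).
  x = 19: rhs = 21, matching y values: none (0 points).
  x = 20: rhs = 12, matching y values: 9, 14 (2 points).
  x = 21: rhs = 8, matching y values: 10, 13 (2 points).
  x = 22: rhs = 15, matching y values: none (0 points).
Total affine count: 23.
Full point count |E(F_23)| = 23 + 1 = 24.
Hasse bound: |24 − (23+1)| = |0| = 0 ≤ 2√23 ≈ 9.5917 ✓.


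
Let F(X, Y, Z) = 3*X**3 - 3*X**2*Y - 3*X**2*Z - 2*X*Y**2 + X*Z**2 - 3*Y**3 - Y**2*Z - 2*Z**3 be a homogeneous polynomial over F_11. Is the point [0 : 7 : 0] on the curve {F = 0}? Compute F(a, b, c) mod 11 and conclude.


F(0,7,0) ≡ 5 (mod 11); P is NOT on the curve.

Evaluate F(0, 7, 0) term-by-term (mod 11).
  3*X**3 ↦ 3·0·1·1 = 0
  -3*X**2*Y ↦ -3·0·7·1 = 0
  -3*X**2*Z ↦ -3·0·1·0 = 0
  -2*X*Y**2 ↦ -2·0·49·1 = 0
  X*Z**2 ↦ 1·0·1·0 = 0
  -3*Y**3 ↦ -3·1·343·1 = -1029
  -Y**2*Z ↦ -1·1·49·0 = 0
  -2*Z**3 ↦ -2·1·1·0 = 0
Sum: F(0, 7, 0) = (0) + (0) + (0) + (0) + (0) + (-1029) + (0) + (0) = -1029.
Reducing mod 11: -1029 ≡ 5 (mod 11).
Since F(a, b, c) ≡ 5 ≠ 0 (mod 11), P does NOT lie on the curve.


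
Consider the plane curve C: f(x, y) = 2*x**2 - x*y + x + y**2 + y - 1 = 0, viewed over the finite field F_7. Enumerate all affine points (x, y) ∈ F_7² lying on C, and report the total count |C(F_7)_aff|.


Affine F_7-points: {(2, 4), (3, 4), (3, 5), (4, 0), (4, 3), (6, 0), (6, 5)}; count = 7.

For each of the 49 pairs (x, y) ∈ F_7², evaluate f(x, y) mod 7. Record the zeros.
  x = 0: [0↦6, 1↦1, 2↦5, 3↦4, 4↦5, 5↦1, 6↦6]  zeros at y ∈ ∅
  x = 1: [0↦2, 1↦3, 2↦6, 3↦4, 4↦4, 5↦6, 6↦3]  zeros at y ∈ ∅
  x = 2: [0↦2, 1↦2, 2↦4, 3↦1, 4↦0, 5↦1, 6↦4]  zeros at y ∈ {4}
  x = 3: [0↦6, 1↦5, 2↦6, 3↦2, 4↦0, 5↦0, 6↦2]  zeros at y ∈ {4, 5}
  x = 4: [0↦0, 1↦5, 2↦5, 3↦0, 4↦4, 5↦3, 6↦4]  zeros at y ∈ {0, 3}
  x = 5: [0↦5, 1↦2, 2↦1, 3↦2, 4↦5, 5↦3, 6↦3]  zeros at y ∈ ∅
  x = 6: [0↦0, 1↦3, 2↦1, 3↦1, 4↦3, 5↦0, 6↦6]  zeros at y ∈ {0, 5}
Collecting zeros: affine points = {(2, 4), (3, 4), (3, 5), (4, 0), (4, 3), (6, 0), (6, 5)}.
Total count |C(F_7)_aff| = 7.


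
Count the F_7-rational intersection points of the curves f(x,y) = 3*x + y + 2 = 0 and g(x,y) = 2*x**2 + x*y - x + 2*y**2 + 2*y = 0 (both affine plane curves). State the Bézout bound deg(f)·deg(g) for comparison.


Common zeros: {(4, 0), (5, 4)}; count = 2; Bézout bound = 2.

deg(f) = 1, deg(g) = 2, so Bézout bound = 2.
Scan x ∈ F_7. For each x, list the y ∈ F_7 with f(x, y) ≡ 0 and those with g(x, y) ≡ 0 (mod 7); the common zeros in that column are the intersection.
  x = 0: f ≡ 0 at y ∈ {5}; g ≡ 0 at y ∈ {0, 6}; common: ∅.
  x = 1: f ≡ 0 at y ∈ {2}; g ≡ 0 at y ∈ {3, 6}; common: ∅.
  x = 2: f ≡ 0 at y ∈ {6}; g ≡ 0 at y ∈ ∅; common: ∅.
  x = 3: f ≡ 0 at y ∈ {3}; g ≡ 0 at y ∈ ∅; common: ∅.
  x = 4: f ≡ 0 at y ∈ {0}; g ≡ 0 at y ∈ {0, 4}; common: {0}.
  x = 5: f ≡ 0 at y ∈ {4}; g ≡ 0 at y ∈ {3, 4}; common: {4}.
  x = 6: f ≡ 0 at y ∈ {1}; g ≡ 0 at y ∈ ∅; common: ∅.
Collecting: common zeros = {(4, 0), (5, 4)}, so the count is 2.
Comparison with the Bézout bound: 2 ≤ 2 = deg(f)·deg(g), as expected for curves with no common component (the bound is attained).


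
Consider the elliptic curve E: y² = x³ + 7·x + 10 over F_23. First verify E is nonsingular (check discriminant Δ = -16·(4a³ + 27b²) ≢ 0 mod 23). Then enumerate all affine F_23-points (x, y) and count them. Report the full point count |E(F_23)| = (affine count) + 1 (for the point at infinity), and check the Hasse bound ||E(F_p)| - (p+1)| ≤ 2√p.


Affine points = {(1, 8), (1, 15), (2, 3), (2, 20), (3, 9), (3, 14), (5, 3), (5, 20), (8, 7), (8, 16), (14, 0), (16, 3), (16, 20), (20, 10), (20, 13), (22, 5), (22, 18)}; affine count = 17; |E(F_23)| = 18.

Discriminant check: Δ ∝ 4a³ + 27b² = 4·7³ + 27·10² = 4·343 + 27·100 ≡ 1 (mod 23). Nonzero ⇒ E is nonsingular.
For each x ∈ F_23, compute rhs = x³ + 7·x + 10 mod 23, then count y ∈ F_23 with y² ≡ rhs.
  x = 0: rhs = 10, matching y values: none (0 points).
  x = 1: rhs = 18, matching y values: 8, 15 (2 points).
  x = 2: rhs = 9, matching y values: 3, 20 (2 points).
  x = 3: rhs = 12, matching y values: 9, 14 (2 points).
  x = 4: rhs = 10, matching y values: none (0 points).
  x = 5: rhs = 9, matching y values: 3, 20 (2 points).
  x = 6: rhs = 15, matching y values: none (0 points).
  x = 7: rhs = 11, matching y values: none (0 points).
  x = 8: rhs = 3, matching y values: 7, 16 (2 points).
  x = 9: rhs = 20, matching y values: none (0 points).
  x = 10: rhs = 22, matching y values: none (0 points).
  x = 11: rhs = 15, matching y values: none (0 points).
  x = 12: rhs = 5, matching y values: none (0 points).
  x = 13: rhs = 21, matching y values: none (0 points).
  x = 14: rhs = 0, matching y values: 0 (1 points).
  x = 15: rhs = 17, matching y values: none (0 points).
  x = 16: rhs = 9, matching y values: 3, 20 (2 points).
  x = 17: rhs = 5, matching y values: none (0 points).
  x = 18: rhs = 11, matching y values: none (0 points).
  x = 19: rhs = 10, matching y values: none (0 points).
  x = 20: rhs = 8, matching y values: 10, 13 (2 points).
  x = 21: rhs = 11, matching y values: none (0 points).
  x = 22: rhs = 2, matching y values: 5, 18 (2 points).
Total affine count: 17.
Full point count |E(F_23)| = 17 + 1 = 18.
Hasse bound: |18 − (23+1)| = |-6| = 6 ≤ 2√23 ≈ 9.5917 ✓.


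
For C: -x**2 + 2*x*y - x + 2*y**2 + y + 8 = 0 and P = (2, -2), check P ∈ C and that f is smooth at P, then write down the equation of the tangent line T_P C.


Tangent line at P: -9*x - 3*y + 12 = 0.

Step 1: f(2, -2) = 0, so P lies on C.
Step 2: partial derivatives
  f_x(x, y) = -2*x + 2*y - 1, f_y(x, y) = 2*x + 4*y + 1.
  f_x(P) = -9, f_y(P) = -3 (gradient nonzero, so P is smooth).
Step 3: tangent line at P: -9·(x − 2) + -3·(y − -2) = 0.
Expanding: -9*x - 3*y + 12 = 0.


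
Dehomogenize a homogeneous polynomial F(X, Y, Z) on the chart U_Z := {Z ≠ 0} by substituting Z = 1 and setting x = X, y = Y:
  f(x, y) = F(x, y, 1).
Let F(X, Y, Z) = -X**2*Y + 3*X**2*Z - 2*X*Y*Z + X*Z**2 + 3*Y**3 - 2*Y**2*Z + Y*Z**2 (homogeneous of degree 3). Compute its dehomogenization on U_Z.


f(x, y) = -x**2*y + 3*x**2 - 2*x*y + x + 3*y**3 - 2*y**2 + y

On U_Z we set Z = 1. Each monomial c·X^i·Y^j·Z^k in F becomes c·x^i·y^j·1^k = c·x^i·y^j.
Substituting Z = 1: F(X, Y, 1) = -x**2*y + 3*x**2 - 2*x*y + x + 3*y**3 - 2*y**2 + y.
Note: deg(f) ≤ deg(F) = 3; strict inequality happens when F is divisible by Z (lost terms).


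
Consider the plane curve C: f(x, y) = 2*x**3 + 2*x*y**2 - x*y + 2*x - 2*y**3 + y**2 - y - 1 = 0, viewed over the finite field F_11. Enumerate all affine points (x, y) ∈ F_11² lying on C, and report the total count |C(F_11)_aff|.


Affine F_11-points: {(0, 5), (1, 7), (2, 5), (5, 2), (5, 3), (5, 6), (6, 4), (7, 1), (7, 6), (8, 1), (8, 3), (8, 10), (9, 3), (9, 5), (9, 7), (10, 6)}; count = 16.

For each of the 121 pairs (x, y) ∈ F_11², evaluate f(x, y) mod 11. Record the zeros.
  x = 0: [0↦10, 1↦8, 2↦7, 3↦6, 4↦4, 5↦0, 6↦4, 7↦4, 8↦10, 9↦10, 10↦3]  zeros at y ∈ {5}
  x = 1: [0↦3, 1↦2, 2↦6, 3↦3, 4↦3, 5↦5, 6↦8, 7↦0, 8↦2, 9↦2, 10↦10]  zeros at y ∈ {7}
  x = 2: [0↦8, 1↦8, 2↦6, 3↦1, 4↦3, 5↦0, 6↦2, 7↦8, 8↦6, 9↦6, 10↦7]  zeros at y ∈ {5}
  x = 3: [0↦4, 1↦5, 2↦8, 3↦1, 4↦5, 5↦8, 6↦9, 7↦7, 8↦1, 9↦1, 10↦6]  zeros at y ∈ ∅
  x = 4: [0↦3, 1↦5, 2↦2, 3↦4, 4↦10, 5↦8, 6↦8, 7↦9, 8↦10, 9↦10, 10↦8]  zeros at y ∈ ∅
  x = 5: [0↦6, 1↦9, 2↦0, 3↦0, 4↦8, 5↦1, 6↦0, 7↦4, 8↦1, 9↦1, 10↦3]  zeros at y ∈ {2, 3, 6}
  x = 6: [0↦3, 1↦7, 2↦3, 3↦1, 4↦0, 5↦10, 6↦8, 7↦4, 8↦8, 9↦8, 10↦3]  zeros at y ∈ {4}
  x = 7: [0↦6, 1↦0, 2↦1, 3↦8, 4↦9, 5↦3, 6↦0, 7↦10, 8↦10, 9↦10, 10↦9]  zeros at y ∈ {1, 6}
  x = 8: [0↦5, 1↦0, 2↦6, 3↦0, 4↦3, 5↦3, 6↦10, 7↦1, 8↦8, 9↦8, 10↦0]  zeros at y ∈ {1, 3, 10}
  x = 9: [0↦1, 1↦8, 2↦8, 3↦0, 4↦5, 5↦0, 6↦6, 7↦0, 8↦3, 9↦3, 10↦10]  zeros at y ∈ {3, 5, 7}
  x = 10: [0↦6, 1↦3, 2↦8, 3↦9, 4↦5, 5↦6, 6↦0, 7↦8, 8↦7, 9↦7, 10↦7]  zeros at y ∈ {6}
Collecting zeros: affine points = {(0, 5), (1, 7), (2, 5), (5, 2), (5, 3), (5, 6), (6, 4), (7, 1), (7, 6), (8, 1), (8, 3), (8, 10), (9, 3), (9, 5), (9, 7), (10, 6)}.
Total count |C(F_11)_aff| = 16.


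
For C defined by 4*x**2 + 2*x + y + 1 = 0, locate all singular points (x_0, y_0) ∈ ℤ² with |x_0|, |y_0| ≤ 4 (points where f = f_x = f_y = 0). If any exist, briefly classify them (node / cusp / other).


No singular points in the scanned grid; C is smooth there.

Compute partial derivatives:
  f_x = 8*x + 2.
  f_y = 1.
f_y = 1 is a nonzero constant, so f_y never vanishes: no point (x, y) can satisfy f = f_x = f_y = 0. In particular no (x, y) ∈ {−4, ..., 4}² is singular; the curve is smooth.


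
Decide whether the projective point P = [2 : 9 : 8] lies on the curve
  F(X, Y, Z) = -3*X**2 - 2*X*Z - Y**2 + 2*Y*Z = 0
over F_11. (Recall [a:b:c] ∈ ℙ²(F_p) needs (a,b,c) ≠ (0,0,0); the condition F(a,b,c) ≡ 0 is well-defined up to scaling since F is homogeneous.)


F(2,9,8) ≡ 8 (mod 11); P is NOT on the curve.

Evaluate F(2, 9, 8) term-by-term (mod 11).
  -3*X**2 ↦ -3·4·1·1 = -12
  -2*X*Z ↦ -2·2·1·8 = -32
  -Y**2 ↦ -1·1·81·1 = -81
  2*Y*Z ↦ 2·1·9·8 = 144
Sum: F(2, 9, 8) = (-12) + (-32) + (-81) + (144) = 19.
Reducing mod 11: 19 ≡ 8 (mod 11).
Since F(a, b, c) ≡ 8 ≠ 0 (mod 11), P does NOT lie on the curve.


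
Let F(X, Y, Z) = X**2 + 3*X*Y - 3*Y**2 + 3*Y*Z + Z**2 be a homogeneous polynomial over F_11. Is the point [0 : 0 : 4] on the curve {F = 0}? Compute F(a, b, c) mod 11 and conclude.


F(0,0,4) ≡ 5 (mod 11); P is NOT on the curve.

Evaluate F(0, 0, 4) term-by-term (mod 11).
  X**2 ↦ 1·0·1·1 = 0
  3*X*Y ↦ 3·0·0·1 = 0
  -3*Y**2 ↦ -3·1·0·1 = 0
  3*Y*Z ↦ 3·1·0·4 = 0
  Z**2 ↦ 1·1·1·16 = 16
Sum: F(0, 0, 4) = (0) + (0) + (0) + (0) + (16) = 16.
Reducing mod 11: 16 ≡ 5 (mod 11).
Since F(a, b, c) ≡ 5 ≠ 0 (mod 11), P does NOT lie on the curve.


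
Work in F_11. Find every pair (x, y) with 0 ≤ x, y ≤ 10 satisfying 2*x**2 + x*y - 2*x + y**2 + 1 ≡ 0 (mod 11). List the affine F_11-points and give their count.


Affine F_11-points: {(3, 9), (3, 10), (4, 8), (4, 10), (5, 2), (5, 4), (6, 2), (6, 3), (10, 3), (10, 9)}; count = 10.

For each of the 121 pairs (x, y) ∈ F_11², evaluate f(x, y) mod 11. Record the zeros.
  x = 0: [0↦1, 1↦2, 2↦5, 3↦10, 4↦6, 5↦4, 6↦4, 7↦6, 8↦10, 9↦5, 10↦2]  zeros at y ∈ ∅
  x = 1: [0↦1, 1↦3, 2↦7, 3↦2, 4↦10, 5↦9, 6↦10, 7↦2, 8↦7, 9↦3, 10↦1]  zeros at y ∈ ∅
  x = 2: [0↦5, 1↦8, 2↦2, 3↦9, 4↦7, 5↦7, 6↦9, 7↦2, 8↦8, 9↦5, 10↦4]  zeros at y ∈ ∅
  x = 3: [0↦2, 1↦6, 2↦1, 3↦9, 4↦8, 5↦9, 6↦1, 7↦6, 8↦2, 9↦0, 10↦0]  zeros at y ∈ {9, 10}
  x = 4: [0↦3, 1↦8, 2↦4, 3↦2, 4↦2, 5↦4, 6↦8, 7↦3, 8↦0, 9↦10, 10↦0]  zeros at y ∈ {8, 10}
  x = 5: [0↦8, 1↦3, 2↦0, 3↦10, 4↦0, 5↦3, 6↦8, 7↦4, 8↦2, 9↦2, 10↦4]  zeros at y ∈ {2, 4}
  x = 6: [0↦6, 1↦2, 2↦0, 3↦0, 4↦2, 5↦6, 6↦1, 7↦9, 8↦8, 9↦9, 10↦1]  zeros at y ∈ {2, 3}
  x = 7: [0↦8, 1↦5, 2↦4, 3↦5, 4↦8, 5↦2, 6↦9, 7↦7, 8↦7, 9↦9, 10↦2]  zeros at y ∈ ∅
  x = 8: [0↦3, 1↦1, 2↦1, 3↦3, 4↦7, 5↦2, 6↦10, 7↦9, 8↦10, 9↦2, 10↦7]  zeros at y ∈ ∅
  x = 9: [0↦2, 1↦1, 2↦2, 3↦5, 4↦10, 5↦6, 6↦4, 7↦4, 8↦6, 9↦10, 10↦5]  zeros at y ∈ ∅
  x = 10: [0↦5, 1↦5, 2↦7, 3↦0, 4↦6, 5↦3, 6↦2, 7↦3, 8↦6, 9↦0, 10↦7]  zeros at y ∈ {3, 9}
Collecting zeros: affine points = {(3, 9), (3, 10), (4, 8), (4, 10), (5, 2), (5, 4), (6, 2), (6, 3), (10, 3), (10, 9)}.
Total count |C(F_11)_aff| = 10.


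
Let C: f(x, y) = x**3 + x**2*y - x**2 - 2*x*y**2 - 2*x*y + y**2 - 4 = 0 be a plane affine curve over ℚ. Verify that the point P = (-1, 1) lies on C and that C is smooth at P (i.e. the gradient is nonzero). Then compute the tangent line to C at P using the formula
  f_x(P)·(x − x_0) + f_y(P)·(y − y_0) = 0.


Tangent line at P: -x + 9*y - 10 = 0.

Step 1: f(-1, 1) = 0, so P lies on C.
Step 2: partial derivatives
  f_x(x, y) = 3*x**2 + 2*x*y - 2*x - 2*y**2 - 2*y, f_y(x, y) = x**2 - 4*x*y - 2*x + 2*y.
  f_x(P) = -1, f_y(P) = 9 (gradient nonzero, so P is smooth).
Step 3: tangent line at P: -1·(x − -1) + 9·(y − 1) = 0.
Expanding: -x + 9*y - 10 = 0.


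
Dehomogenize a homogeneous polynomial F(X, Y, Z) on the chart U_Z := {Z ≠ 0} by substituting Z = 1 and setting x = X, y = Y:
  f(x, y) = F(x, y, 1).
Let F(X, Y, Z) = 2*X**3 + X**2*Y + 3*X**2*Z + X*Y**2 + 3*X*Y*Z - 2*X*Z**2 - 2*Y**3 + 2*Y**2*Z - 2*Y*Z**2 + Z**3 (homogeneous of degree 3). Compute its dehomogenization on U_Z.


f(x, y) = 2*x**3 + x**2*y + 3*x**2 + x*y**2 + 3*x*y - 2*x - 2*y**3 + 2*y**2 - 2*y + 1

On U_Z we set Z = 1. Each monomial c·X^i·Y^j·Z^k in F becomes c·x^i·y^j·1^k = c·x^i·y^j.
Substituting Z = 1: F(X, Y, 1) = 2*x**3 + x**2*y + 3*x**2 + x*y**2 + 3*x*y - 2*x - 2*y**3 + 2*y**2 - 2*y + 1.
Note: deg(f) ≤ deg(F) = 3; strict inequality happens when F is divisible by Z (lost terms).


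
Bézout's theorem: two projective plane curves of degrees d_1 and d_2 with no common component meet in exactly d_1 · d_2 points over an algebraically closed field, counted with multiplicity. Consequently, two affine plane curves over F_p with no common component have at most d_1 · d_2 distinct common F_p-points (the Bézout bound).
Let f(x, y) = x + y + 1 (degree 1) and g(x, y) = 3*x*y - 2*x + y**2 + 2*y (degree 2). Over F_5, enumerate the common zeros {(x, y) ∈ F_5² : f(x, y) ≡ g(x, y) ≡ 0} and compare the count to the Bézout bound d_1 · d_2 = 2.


Common zeros: ∅; count = 0; Bézout bound = 2.

deg(f) = 1, deg(g) = 2, so Bézout bound = 2.
Scan x ∈ F_5. For each x, list the y ∈ F_5 with f(x, y) ≡ 0 and those with g(x, y) ≡ 0 (mod 5); the common zeros in that column are the intersection.
  x = 0: f ≡ 0 at y ∈ {4}; g ≡ 0 at y ∈ {0, 3}; common: ∅.
  x = 1: f ≡ 0 at y ∈ {3}; g ≡ 0 at y ∈ ∅; common: ∅.
  x = 2: f ≡ 0 at y ∈ {2}; g ≡ 0 at y ∈ {1}; common: ∅.
  x = 3: f ≡ 0 at y ∈ {1}; g ≡ 0 at y ∈ {2}; common: ∅.
  x = 4: f ≡ 0 at y ∈ {0}; g ≡ 0 at y ∈ ∅; common: ∅.
Collecting: common zeros = ∅, so the count is 0.
Comparison with the Bézout bound: 0 ≤ 2 = deg(f)·deg(g), as expected for curves with no common component (the affine F_5-count falls short of the bound because intersections may lie at infinity, over extension fields, or carry multiplicity).


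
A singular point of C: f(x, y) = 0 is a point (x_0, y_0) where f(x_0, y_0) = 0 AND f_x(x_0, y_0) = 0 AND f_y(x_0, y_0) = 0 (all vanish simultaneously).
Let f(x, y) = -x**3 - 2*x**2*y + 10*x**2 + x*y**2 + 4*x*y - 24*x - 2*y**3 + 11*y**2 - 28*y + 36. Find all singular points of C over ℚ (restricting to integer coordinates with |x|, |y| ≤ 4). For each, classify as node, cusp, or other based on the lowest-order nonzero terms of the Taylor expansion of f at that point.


Singular points: {(2, 2)}; classification: cusp.

Compute partial derivatives:
  f_x = -3*x**2 - 4*x*y + 20*x + y**2 + 4*y - 24.
  f_y = -2*x**2 + 2*x*y + 4*x - 6*y**2 + 22*y - 28.
Scan x_0 ∈ {−4, ..., 4}. For each x_0, f_y(x_0, y) is a polynomial in y; find its integer roots y ∈ {−4, ..., 4}, then test f_x and f at those candidates.
  x = -4: f_y(-4, y) = -6*y**2 + 14*y - 76; no integer root y with |y| ≤ 4.
  x = -3: f_y(-3, y) = -6*y**2 + 16*y - 58; no integer root y with |y| ≤ 4.
  x = -2: f_y(-2, y) = -6*y**2 + 18*y - 44; no integer root y with |y| ≤ 4.
  x = -1: f_y(-1, y) = -6*y**2 + 20*y - 34; no integer root y with |y| ≤ 4.
  x = 0: f_y(0, y) = -6*y**2 + 22*y - 28; no integer root y with |y| ≤ 4.
  x = 1: f_y(1, y) = -6*y**2 + 24*y - 26; no integer root y with |y| ≤ 4.
  x = 2: f_y(2, y) = -6*y**2 + 26*y - 28; vanishes at y ∈ {2}. (2, 2): f_x = 0, f = 0 — SINGULAR.
  x = 3: f_y(3, y) = -6*y**2 + 28*y - 34; no integer root y with |y| ≤ 4.
  x = 4: f_y(4, y) = -6*y**2 + 30*y - 44; no integer root y with |y| ≤ 4.
Only singular point on the grid: (2, 2).
Classify: substitute x = 2 + u, y = 2 + v and expand: f = -u**3 - 2*u**2*v + u*v**2 - 2*v**3 + v**2.
No constant or linear terms (consistent with a singular point). Quadratic part: v**2. Cubic part: -u**3 - 2*u**2*v + u*v**2 - 2*v**3.
The quadratic part v**2 is a perfect square, so there is a single (double) tangent line v = 0, i.e. y = 2. Restricting the cubic part to that line (v = 0) leaves -u**3 ≠ 0, so f is not divisible by v and the branch is v² ≈ u**3 to lowest order — this is a cusp.
Classification: cusp.


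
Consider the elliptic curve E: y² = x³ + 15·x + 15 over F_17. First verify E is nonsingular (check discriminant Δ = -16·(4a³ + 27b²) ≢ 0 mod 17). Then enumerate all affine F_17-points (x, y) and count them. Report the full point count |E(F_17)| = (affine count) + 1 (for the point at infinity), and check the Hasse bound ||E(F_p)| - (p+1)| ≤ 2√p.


Affine points = {(0, 7), (0, 10), (2, 6), (2, 11), (3, 6), (3, 11), (6, 7), (6, 10), (7, 2), (7, 15), (8, 1), (8, 16), (10, 3), (10, 14), (11, 7), (11, 10), (12, 6), (12, 11), (16, 4), (16, 13)}; affine count = 20; |E(F_17)| = 21.

Discriminant check: Δ ∝ 4a³ + 27b² = 4·15³ + 27·15² = 4·3375 + 27·225 ≡ 8 (mod 17). Nonzero ⇒ E is nonsingular.
For each x ∈ F_17, compute rhs = x³ + 15·x + 15 mod 17, then count y ∈ F_17 with y² ≡ rhs.
  x = 0: rhs = 15, matching y values: 7, 10 (2 points).
  x = 1: rhs = 14, matching y values: none (0 points).
  x = 2: rhs = 2, matching y values: 6, 11 (2 points).
  x = 3: rhs = 2, matching y values: 6, 11 (2 points).
  x = 4: rhs = 3, matching y values: none (0 points).
  x = 5: rhs = 11, matching y values: none (0 points).
  x = 6: rhs = 15, matching y values: 7, 10 (2 points).
  x = 7: rhs = 4, matching y values: 2, 15 (2 points).
  x = 8: rhs = 1, matching y values: 1, 16 (2 points).
  x = 9: rhs = 12, matching y values: none (0 points).
  x = 10: rhs = 9, matching y values: 3, 14 (2 points).
  x = 11: rhs = 15, matching y values: 7, 10 (2 points).
  x = 12: rhs = 2, matching y values: 6, 11 (2 points).
  x = 13: rhs = 10, matching y values: none (0 points).
  x = 14: rhs = 11, matching y values: none (0 points).
  x = 15: rhs = 11, matching y values: none (0 points).
  x = 16: rhs = 16, matching y values: 4, 13 (2 points).
Total affine count: 20.
Full point count |E(F_17)| = 20 + 1 = 21.
Hasse bound: |21 − (17+1)| = |3| = 3 ≤ 2√17 ≈ 8.2462 ✓.


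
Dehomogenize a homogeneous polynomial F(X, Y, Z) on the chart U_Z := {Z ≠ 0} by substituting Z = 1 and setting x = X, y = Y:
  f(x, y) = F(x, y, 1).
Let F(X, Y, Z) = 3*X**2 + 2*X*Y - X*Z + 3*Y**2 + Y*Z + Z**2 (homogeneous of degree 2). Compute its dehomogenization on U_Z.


f(x, y) = 3*x**2 + 2*x*y - x + 3*y**2 + y + 1

On U_Z we set Z = 1. Each monomial c·X^i·Y^j·Z^k in F becomes c·x^i·y^j·1^k = c·x^i·y^j.
Substituting Z = 1: F(X, Y, 1) = 3*x**2 + 2*x*y - x + 3*y**2 + y + 1.
Note: deg(f) ≤ deg(F) = 2; strict inequality happens when F is divisible by Z (lost terms).


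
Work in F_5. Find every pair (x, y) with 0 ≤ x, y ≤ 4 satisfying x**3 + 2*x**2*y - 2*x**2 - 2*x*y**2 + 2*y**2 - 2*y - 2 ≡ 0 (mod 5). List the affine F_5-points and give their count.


Affine F_5-points: {(0, 3), (2, 4), (4, 0)}; count = 3.

For each of the 25 pairs (x, y) ∈ F_5², evaluate f(x, y) mod 5. Record the zeros.
  x = 0: [0↦3, 1↦3, 2↦2, 3↦0, 4↦2]  zeros at y ∈ {3}
  x = 1: [0↦2, 1↦2, 2↦2, 3↦2, 4↦2]  zeros at y ∈ ∅
  x = 2: [0↦3, 1↦2, 2↦2, 3↦3, 4↦0]  zeros at y ∈ {4}
  x = 3: [0↦2, 1↦4, 2↦3, 3↦4, 4↦2]  zeros at y ∈ ∅
  x = 4: [0↦0, 1↦4, 2↦1, 3↦1, 4↦4]  zeros at y ∈ {0}
Collecting zeros: affine points = {(0, 3), (2, 4), (4, 0)}.
Total count |C(F_5)_aff| = 3.


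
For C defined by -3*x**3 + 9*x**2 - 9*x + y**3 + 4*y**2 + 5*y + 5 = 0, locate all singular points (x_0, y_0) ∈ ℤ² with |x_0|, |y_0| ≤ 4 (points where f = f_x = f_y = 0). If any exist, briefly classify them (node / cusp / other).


Singular points: {(1, -1)}; classification: cusp.

Compute partial derivatives:
  f_x = -9*x**2 + 18*x - 9.
  f_y = 3*y**2 + 8*y + 5.
Scan x_0 ∈ {−4, ..., 4}. For each x_0, f_y(x_0, y) is a polynomial in y; find its integer roots y ∈ {−4, ..., 4}, then test f_x and f at those candidates.
  x = -4: f_y(-4, y) = 3*y**2 + 8*y + 5; vanishes at y ∈ {-1}. (-4, -1): f_x = -225 ≠ 0.
  x = -3: f_y(-3, y) = 3*y**2 + 8*y + 5; vanishes at y ∈ {-1}. (-3, -1): f_x = -144 ≠ 0.
  x = -2: f_y(-2, y) = 3*y**2 + 8*y + 5; vanishes at y ∈ {-1}. (-2, -1): f_x = -81 ≠ 0.
  x = -1: f_y(-1, y) = 3*y**2 + 8*y + 5; vanishes at y ∈ {-1}. (-1, -1): f_x = -36 ≠ 0.
  x = 0: f_y(0, y) = 3*y**2 + 8*y + 5; vanishes at y ∈ {-1}. (0, -1): f_x = -9 ≠ 0.
  x = 1: f_y(1, y) = 3*y**2 + 8*y + 5; vanishes at y ∈ {-1}. (1, -1): f_x = 0, f = 0 — SINGULAR.
  x = 2: f_y(2, y) = 3*y**2 + 8*y + 5; vanishes at y ∈ {-1}. (2, -1): f_x = -9 ≠ 0.
  x = 3: f_y(3, y) = 3*y**2 + 8*y + 5; vanishes at y ∈ {-1}. (3, -1): f_x = -36 ≠ 0.
  x = 4: f_y(4, y) = 3*y**2 + 8*y + 5; vanishes at y ∈ {-1}. (4, -1): f_x = -81 ≠ 0.
Only singular point on the grid: (1, -1).
Classify: substitute x = 1 + u, y = -1 + v and expand: f = -3*u**3 + v**3 + v**2.
No constant or linear terms (consistent with a singular point). Quadratic part: v**2. Cubic part: -3*u**3 + v**3.
The quadratic part v**2 is a perfect square, so there is a single (double) tangent line v = 0, i.e. y = -1. Restricting the cubic part to that line (v = 0) leaves -3*u**3 ≠ 0, so f is not divisible by v and the branch is v² ≈ 3*u**3 to lowest order — this is a cusp.
Classification: cusp.


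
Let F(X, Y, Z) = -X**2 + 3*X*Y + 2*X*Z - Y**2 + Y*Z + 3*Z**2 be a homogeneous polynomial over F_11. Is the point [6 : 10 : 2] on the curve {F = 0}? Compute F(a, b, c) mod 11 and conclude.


F(6,10,2) ≡ 1 (mod 11); P is NOT on the curve.

Evaluate F(6, 10, 2) term-by-term (mod 11).
  -X**2 ↦ -1·36·1·1 = -36
  3*X*Y ↦ 3·6·10·1 = 180
  2*X*Z ↦ 2·6·1·2 = 24
  -Y**2 ↦ -1·1·100·1 = -100
  Y*Z ↦ 1·1·10·2 = 20
  3*Z**2 ↦ 3·1·1·4 = 12
Sum: F(6, 10, 2) = (-36) + (180) + (24) + (-100) + (20) + (12) = 100.
Reducing mod 11: 100 ≡ 1 (mod 11).
Since F(a, b, c) ≡ 1 ≠ 0 (mod 11), P does NOT lie on the curve.
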